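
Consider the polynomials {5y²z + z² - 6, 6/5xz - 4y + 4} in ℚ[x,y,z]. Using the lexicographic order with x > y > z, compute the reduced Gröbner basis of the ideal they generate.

G = {x - 25/9y³ + 25/9y² - 5/9yz + 5/9z, y²z + ⅕z² - 6/5}

f_1 = 5y²z + z² - 6, LT = y²z.
f_2 = 6/5xz - 4y + 4, LT = xz.

S(f_1,f_2): lcm = xy²z. S = ⅕xz² - 6/5x + 10/3y³ - 10/3y².
  reduce S modulo (f_1, f_2):
  remainder -6/5x + 10/3y³ - 10/3y² + ⅔yz - ⅔z ≠ 0; add g_3 = -6/5x + 10/3y³ - 10/3y² + ⅔yz - ⅔z to the basis.

The other S-polynomials (S(f_1,g_3), S(f_2,g_3)) all reduce to 0 modulo the current basis, so we have a Gröbner basis.
Inter-reduce: drop elements whose leading term is divisible by another's, tail-reduce, and make monic.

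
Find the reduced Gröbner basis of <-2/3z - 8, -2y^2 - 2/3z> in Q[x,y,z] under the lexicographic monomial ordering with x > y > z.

Buchberger's algorithm terminates because the ascending chain of leading-term ideals stabilizes.

f_1 = -2/3z - 8, LT = z.
f_2 = -2y^2 - 2/3z, LT = y^2.

The S-polynomials (S(f_1,f_2)) all reduce to 0 modulo the current basis, so we have a Gröbner basis.

G = {y^2 - 4, z + 12}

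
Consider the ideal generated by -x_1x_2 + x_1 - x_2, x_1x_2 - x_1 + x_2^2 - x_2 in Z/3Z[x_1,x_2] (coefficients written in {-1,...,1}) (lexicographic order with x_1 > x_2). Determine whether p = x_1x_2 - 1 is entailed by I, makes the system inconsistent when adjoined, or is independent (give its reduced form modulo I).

Adjoining x_1x_2 - 1 makes the ideal the whole ring: the system is inconsistent.

First compute the reduced Gröbner basis of I by Buchberger's algorithm.
f_1 = -x_1x_2 + x_1 - x_2, LT = x_1x_2.
f_2 = x_1x_2 - x_1 + x_2^2 - x_2, LT = x_1x_2.

S(f_1,f_2): lcm = x_1x_2. S = -x_2^2 - x_2.
  reduce S modulo (f_1, f_2):
  remainder -x_2^2 - x_2 ≠ 0; add h_3 = -x_2^2 - x_2 to the basis.

S(f_1,h_3): lcm = x_1x_2^2. S = x_1x_2 + x_2^2.
  reduce S modulo (f_1, f_2, h_3):
  remainder x_1 + x_2 ≠ 0; add h_4 = x_1 + x_2 to the basis.

The other S-polynomials (S(f_2,h_3), S(f_1,h_4), S(f_2,h_4), S(h_3,h_4)) all reduce to 0 modulo the current basis, so we have a Gröbner basis.
Inter-reduce: drop elements whose leading term is divisible by another's, tail-reduce, and make monic.
Reduced Gröbner basis: {x_1 + x_2, x_2^2 + x_2}.
Label its elements g_1 = x_1 + x_2, g_2 = x_2^2 + x_2.

Reduce p = x_1x_2 - 1 modulo G:
  leading term x_1x_2: subtract (x_2)·g_1 from x_1x_2 - 1 → -x_2^2 - 1
  leading term x_2^2: subtract (-1)·g_2 from -x_2^2 - 1 → x_2 - 1
  leading term x_2: no divisor's leading term divides it; move x_2 to the remainder.
  leading term 1: no divisor's leading term divides it; move -1 to the remainder.
  normal form = x_2 - 1.
The normal form is nonzero, so p ∉ I. Since p minus its normal form lies in I, I + (p) = I + (r) where r = x_2 - 1; decide whether this ideal is the whole ring.
Run Buchberger on G together with r (pairs among the g_i already reduce to 0 since G is a Gröbner basis):
g_1 = x_1 + x_2, LT = x_1.
g_2 = x_2^2 + x_2, LT = x_2^2.
r = x_2 - 1, LT = x_2.

S(g_2,r): lcm = x_2^2. S = -x_2.
  reduce S modulo (g_1, g_2, r):
  remainder -1 ≠ 0; add m_4 = -1 to the basis.

The other S-polynomials (S(g_1,g_2), S(g_1,r), S(g_1,m_4), S(g_2,m_4), S(r,m_4)) all reduce to 0 modulo the current basis, so we have a Gröbner basis.
Inter-reduce: drop elements whose leading term is divisible by another's, tail-reduce, and make monic.
Reduced Gröbner basis: {1}.
The reduced Gröbner basis of I + (p) is {1}: the ideal is the whole ring, so the enlarged system has no common solution — adjoining p is inconsistent.

Ideal membership is decidable via reduction modulo a Gröbner basis.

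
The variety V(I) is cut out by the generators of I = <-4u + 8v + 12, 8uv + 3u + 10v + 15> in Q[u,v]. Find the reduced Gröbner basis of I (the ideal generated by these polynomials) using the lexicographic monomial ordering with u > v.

This is the nonlinear analogue of row-reducing a linear system.

f_1 = -4u + 8v + 12, LT = u.
f_2 = 8uv + 3u + 10v + 15, LT = uv.

S(f_1,f_2): lcm = uv. S = -3/8u - 2v^2 - 17/4v - 15/8.
  reduce S modulo (f_1, f_2):
  remainder -2v^2 - 5v - 3 ≠ 0; add g_3 = -2v^2 - 5v - 3 to the basis.

The other S-polynomials (S(f_1,g_3), S(f_2,g_3)) all reduce to 0 modulo the current basis, so we have a Gröbner basis.
Inter-reduce: drop elements whose leading term is divisible by another's, tail-reduce, and make monic.

G = {u - 2v - 3, v^2 + 5/2v + 3/2}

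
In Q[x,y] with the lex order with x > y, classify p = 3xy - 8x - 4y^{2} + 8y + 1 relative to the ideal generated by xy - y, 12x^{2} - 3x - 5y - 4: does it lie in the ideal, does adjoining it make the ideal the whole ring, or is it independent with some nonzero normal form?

First compute the reduced Gröbner basis of I by Buchberger's algorithm.
f_1 = xy - y, LT = xy.
f_2 = 12x^{2} - 3x - 5y - 4, LT = x^{2}.

S(f_1,f_2): lcm = x^{2}y. S = -\tfrac{3}{4}xy + \tfrac{5}{12}y^{2} + \tfrac{1}{3}y.
  leading term xy: subtract (-\tfrac{3}{4})·f_1 from -\tfrac{3}{4}xy + \tfrac{5}{12}y^{2} + \tfrac{1}{3}y → \tfrac{5}{12}y^{2} - \tfrac{5}{12}y
  leading term y^{2}: no divisor's leading term divides it; move \tfrac{5}{12}y^{2} to the remainder.
  leading term y: no divisor's leading term divides it; move -\tfrac{5}{12}y to the remainder.
  remainder \tfrac{5}{12}y^{2} - \tfrac{5}{12}y ≠ 0; add h_3 = \tfrac{5}{12}y^{2} - \tfrac{5}{12}y to the basis.

The other S-polynomials (S(f_1,h_3), S(f_2,h_3)) all reduce to 0 modulo the current basis, so we have a Gröbner basis.
Inter-reduce: drop elements whose leading term is divisible by another's, tail-reduce, and make monic.
Reduced Gröbner basis: {x^{2} - \tfrac{1}{4}x - \tfrac{5}{12}y - \tfrac{1}{3}, xy - y, y^{2} - y}.
Label its elements g_1 = x^{2} - \tfrac{1}{4}x - \tfrac{5}{12}y - \tfrac{1}{3}, g_2 = xy - y, g_3 = y^{2} - y.

Reduce p = 3xy - 8x - 4y^{2} + 8y + 1 modulo G:
  leading term xy: subtract (3)·g_2 from 3xy - 8x - 4y^{2} + 8y + 1 → -8x - 4y^{2} + 11y + 1
  leading term x: no divisor's leading term divides it; move -8x to the remainder.
  leading term y^{2}: subtract (-4)·g_3 from -4y^{2} + 11y + 1 → 7y + 1
  leading term y: no divisor's leading term divides it; move 7y to the remainder.
  leading term 1: no divisor's leading term divides it; move 1 to the remainder.
  normal form = -8x + 7y + 1.
The normal form is nonzero, so p ∉ I. Since p minus its normal form lies in I, I + (p) = I + (r) where r = -8x + 7y + 1; decide whether this ideal is the whole ring.
Run Buchberger on G together with r (pairs among the g_i already reduce to 0 since G is a Gröbner basis):
g_1 = x^{2} - \tfrac{1}{4}x - \tfrac{5}{12}y - \tfrac{1}{3}, LT = x^{2}.
g_2 = xy - y, LT = xy.
g_3 = y^{2} - y, LT = y^{2}.
r = -8x + 7y + 1, LT = x.

S(g_1,r): lcm = x^{2}. S = \tfrac{7}{8}xy - \tfrac{1}{8}x - \tfrac{5}{12}y - \tfrac{1}{3}.
  leading term xy: subtract (\tfrac{7}{8})·g_2 from \tfrac{7}{8}xy - \tfrac{1}{8}x - \tfrac{5}{12}y - \tfrac{1}{3} → -\tfrac{1}{8}x + \tfrac{11}{24}y - \tfrac{1}{3}
  leading term x: subtract (\tfrac{1}{64})·r from -\tfrac{1}{8}x + \tfrac{11}{24}y - \tfrac{1}{3} → \tfrac{67}{192}y - \tfrac{67}{192}
  leading term y: no divisor's leading term divides it; move \tfrac{67}{192}y to the remainder.
  leading term 1: no divisor's leading term divides it; move -\tfrac{67}{192} to the remainder.
  remainder \tfrac{67}{192}y - \tfrac{67}{192} ≠ 0; add m_5 = \tfrac{67}{192}y - \tfrac{67}{192} to the basis.

The other S-polynomials (S(g_1,g_2), S(g_1,g_3), S(g_2,g_3), S(g_2,r), S(g_3,r), S(g_1,m_5), S(g_2,m_5), S(g_3,m_5), S(r,m_5)) all reduce to 0 modulo the current basis, so we have a Gröbner basis.
Inter-reduce: drop elements whose leading term is divisible by another's, tail-reduce, and make monic.
Reduced Gröbner basis: {x - 1, y - 1}.
The reduced Gröbner basis of I + (p) is {x - 1, y - 1} ≠ {1}, a proper ideal, so the enlarged system stays consistent: p is independent of I, with normal form -8x + 7y + 1.

3xy - 8x - 4y^{2} + 8y + 1 is independent of I; its normal form modulo I is -8x + 7y + 1.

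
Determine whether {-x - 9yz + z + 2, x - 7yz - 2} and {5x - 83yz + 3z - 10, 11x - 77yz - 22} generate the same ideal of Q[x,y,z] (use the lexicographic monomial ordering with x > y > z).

Yes, the ideals are equal.

Two ideals are equal iff their reduced Gröbner bases coincide (the reduced basis is unique for a fixed ordering).
Buchberger on the first generating set:
f_1 = -x - 9yz + z + 2, LT = x.
f_2 = x - 7yz - 2, LT = x.

S(f_1,f_2): lcm = x. S = 16yz - z.
  leading term yz: no divisor's leading term divides it; move 16yz to the remainder.
  leading term z: no divisor's leading term divides it; move -z to the remainder.
  remainder 16yz - z ≠ 0; add g_3 = 16yz - z to the basis.

S(f_1,g_3): leading monomials are coprime, so the S-polynomial reduces to 0 (Buchberger's first criterion).
S(f_2,g_3): leading monomials are coprime, so the S-polynomial reduces to 0 (Buchberger's first criterion).
Every S-polynomial of the final basis reduces to 0, so we have a Gröbner basis.
Inter-reduce: drop elements whose leading term is divisible by another's, tail-reduce, and make monic.
Reduced Gröbner basis: {x - 7/16z - 2, yz - 1/16z}.

Buchberger on the second generating set:
h_1 = 5x - 83yz + 3z - 10, LT = x.
h_2 = 11x - 77yz - 22, LT = x.

S(h_1,h_2): lcm = x. S = -48/5yz + 3/5z.
  leading term yz: no divisor's leading term divides it; move -48/5yz to the remainder.
  leading term z: no divisor's leading term divides it; move 3/5z to the remainder.
  remainder -48/5yz + 3/5z ≠ 0; add k_3 = -48/5yz + 3/5z to the basis.

S(h_1,k_3): leading monomials are coprime, so the S-polynomial reduces to 0 (Buchberger's first criterion).
S(h_2,k_3): leading monomials are coprime, so the S-polynomial reduces to 0 (Buchberger's first criterion).
Every S-polynomial of the final basis reduces to 0, so we have a Gröbner basis.
Inter-reduce: drop elements whose leading term is divisible by another's, tail-reduce, and make monic.
Reduced Gröbner basis: {x - 7/16z - 2, yz - 1/16z}.

The two bases agree; hence the ideals are identical.
The same test decides containment: I ⊆ J iff every generator of I reduces to 0 modulo a Gröbner basis of J.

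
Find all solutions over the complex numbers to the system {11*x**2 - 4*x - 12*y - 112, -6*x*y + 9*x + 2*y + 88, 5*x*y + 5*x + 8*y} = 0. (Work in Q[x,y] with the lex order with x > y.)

{(-2, -5)}

Compute a lex Gröbner basis by Buchberger's algorithm.
f_1 = 11*x**2 - 4*x - 12*y - 112, LT = x**2.
f_2 = -6*x*y + 9*x + 2*y + 88, LT = x*y.
f_3 = 5*x*y + 5*x + 8*y, LT = x*y.

S(f_1,f_2): lcm = x**2*y. S = 3/2*x**2 - 1/33*x*y + 44/3*x - 12/11*y**2 - 112/11*y.
  leading term x**2: subtract (3/22)·f_1 from 3/2*x**2 - 1/33*x*y + 44/3*x - 12/11*y**2 - 112/11*y → -1/33*x*y + 502/33*x - 12/11*y**2 - 94/11*y + 168/11
  leading term x*y: subtract (1/198)·f_2 from -1/33*x*y + 502/33*x - 12/11*y**2 - 94/11*y + 168/11 → 91/6*x - 12/11*y**2 - 77/9*y + 1468/99
  leading term x: no divisor's leading term divides it; move 91/6*x to the remainder.
  leading term y**2: no divisor's leading term divides it; move -12/11*y**2 to the remainder.
  leading term y: no divisor's leading term divides it; move -77/9*y to the remainder.
  leading term 1: no divisor's leading term divides it; move 1468/99 to the remainder.
  remainder 91/6*x - 12/11*y**2 - 77/9*y + 1468/99 ≠ 0; add h_4 = 91/6*x - 12/11*y**2 - 77/9*y + 1468/99 to the basis.

S(f_1,f_3): lcm = x**2*y. S = -x**2 - 108/55*x*y - 12/11*y**2 - 112/11*y.
  leading term x**2: subtract (-1/11)·f_1 from -x**2 - 108/55*x*y - 12/11*y**2 - 112/11*y → -108/55*x*y - 4/11*x - 12/11*y**2 - 124/11*y - 112/11
  leading term x*y: subtract (18/55)·f_2 from -108/55*x*y - 4/11*x - 12/11*y**2 - 124/11*y - 112/11 → -182/55*x - 12/11*y**2 - 656/55*y - 2144/55
  leading term x: subtract (-12/55)·h_4 from -182/55*x - 12/11*y**2 - 656/55*y - 2144/55 → -804/605*y**2 - 2276/165*y - 12976/363
  leading term y**2: no divisor's leading term divides it; move -804/605*y**2 to the remainder.
  leading term y: no divisor's leading term divides it; move -2276/165*y to the remainder.
  leading term 1: no divisor's leading term divides it; move -12976/363 to the remainder.
  remainder -804/605*y**2 - 2276/165*y - 12976/363 ≠ 0; add h_5 = -804/605*y**2 - 2276/165*y - 12976/363 to the basis.

S(f_2,f_3): lcm = x*y. S = -5/2*x - 29/15*y - 44/3.
  leading term x: subtract (-15/91)·h_4 from -5/2*x - 29/15*y - 44/3 → -180/1001*y**2 - 652/195*y - 36704/3003
  leading term y**2: subtract (825/6097)·h_5 from -180/1001*y**2 - 652/195*y - 36704/3003 → -135088/91455*y - 135088/18291
  leading term y: no divisor's leading term divides it; move -135088/91455*y to the remainder.
  leading term 1: no divisor's leading term divides it; move -135088/18291 to the remainder.
  remainder -135088/91455*y - 135088/18291 ≠ 0; add h_6 = -135088/91455*y - 135088/18291 to the basis.

The other S-polynomials (S(f_1,h_4), S(f_2,h_4), S(f_3,h_4), S(f_1,h_5), S(f_2,h_5), S(f_3,h_5), S(h_4,h_5), S(f_1,h_6), S(f_2,h_6), S(f_3,h_6), S(h_4,h_6), S(h_5,h_6)) all reduce to 0 modulo the current basis, so we have a Gröbner basis.
Inter-reduce: drop elements whose leading term is divisible by another's, tail-reduce, and make monic.
Reduced Gröbner basis: {x + 2, y + 5}.

A lex Gröbner basis eliminates variables successively. Here y + 5 depends only on y, with roots {-5}; lifting each root through the earlier basis elements recovers the full solutions.
  y = -5: the earlier basis element becomes x + 2 = 0, giving x = -2 — point (-2, -5).
Each listed point satisfies every original equation (direct substitution).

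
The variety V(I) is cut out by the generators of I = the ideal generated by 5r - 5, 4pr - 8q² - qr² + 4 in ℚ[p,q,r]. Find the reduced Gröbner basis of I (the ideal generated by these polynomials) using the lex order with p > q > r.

f_1 = 5r - 5, LT = r.
f_2 = 4pr - 8q² - qr² + 4, LT = pr.

S(f_1,f_2): lcm = pr. S = -p + 2q² + ¼qr² - 1.
  leading term p: no divisor's leading term divides it; move -p to the remainder.
  leading term q²: no divisor's leading term divides it; move 2q² to the remainder.
  leading term qr²: subtract (1/20qr)·f_1 from ¼qr² - 1 → ¼qr - 1
  leading term qr: subtract (1/20q)·f_1 from ¼qr - 1 → ¼q - 1
  leading term q: no divisor's leading term divides it; move ¼q to the remainder.
  leading term 1: no divisor's leading term divides it; move -1 to the remainder.
  remainder -p + 2q² + ¼q - 1 ≠ 0; add g_3 = -p + 2q² + ¼q - 1 to the basis.

The other S-polynomials (S(f_1,g_3), S(f_2,g_3)) all reduce to 0 modulo the current basis, so we have a Gröbner basis.
Inter-reduce: drop elements whose leading term is divisible by another's, tail-reduce, and make monic.

G = {p - 2q² - ¼q + 1, r - 1}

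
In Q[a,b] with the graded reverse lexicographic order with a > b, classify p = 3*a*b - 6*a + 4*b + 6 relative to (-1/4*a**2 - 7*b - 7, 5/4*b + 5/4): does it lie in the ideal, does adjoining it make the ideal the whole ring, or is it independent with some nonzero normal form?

Adjoining 3*a*b - 6*a + 4*b + 6 makes the ideal the whole ring: the system is inconsistent.

First compute the reduced Gröbner basis of I by Buchberger's algorithm.
f_1 = -1/4*a**2 - 7*b - 7, LT = a**2.
f_2 = 5/4*b + 5/4, LT = b.

The S-polynomials (S(f_1,f_2)) all reduce to 0 modulo the current basis, so we have a Gröbner basis.
Inter-reduce: drop elements whose leading term is divisible by another's, tail-reduce, and make monic.
Reduced Gröbner basis: {a**2, b + 1}.
Label its elements g_1 = a**2, g_2 = b + 1.

Reduce p = 3*a*b - 6*a + 4*b + 6 modulo G:
  leading term a*b: subtract (3*a)·g_2 from 3*a*b - 6*a + 4*b + 6 → -9*a + 4*b + 6
  leading term a: no divisor's leading term divides it; move -9*a to the remainder.
  leading term b: subtract (4)·g_2 from 4*b + 6 → 2
  leading term 1: no divisor's leading term divides it; move 2 to the remainder.
  normal form = -9*a + 2.
The normal form is nonzero, so p ∉ I. Since p minus its normal form lies in I, I + (p) = I + (r) where r = -9*a + 2; decide whether this ideal is the whole ring.
Run Buchberger on G together with r (pairs among the g_i already reduce to 0 since G is a Gröbner basis):
g_1 = a**2, LT = a**2.
g_2 = b + 1, LT = b.
r = -9*a + 2, LT = a.

S(g_1,r): lcm = a**2. S = 2/9*a.
  reduce S modulo (g_1, g_2, r):
  remainder 4/81 ≠ 0; add m_4 = 4/81 to the basis.

The other S-polynomials (S(g_1,g_2), S(g_2,r), S(g_1,m_4), S(g_2,m_4), S(r,m_4)) all reduce to 0 modulo the current basis, so we have a Gröbner basis.
Inter-reduce: drop elements whose leading term is divisible by another's, tail-reduce, and make monic.
Reduced Gröbner basis: {1}.
The reduced Gröbner basis of I + (p) is {1}: the ideal is the whole ring, so the enlarged system has no common solution — adjoining p is inconsistent.

The remainder on division by a Gröbner basis is unique — it is the normal form.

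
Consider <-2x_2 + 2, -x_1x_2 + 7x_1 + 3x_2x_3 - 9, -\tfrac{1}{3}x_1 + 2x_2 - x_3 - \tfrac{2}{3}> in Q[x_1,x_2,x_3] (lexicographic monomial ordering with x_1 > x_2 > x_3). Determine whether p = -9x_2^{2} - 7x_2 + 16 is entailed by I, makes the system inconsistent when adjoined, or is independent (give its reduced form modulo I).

First compute the reduced Gröbner basis of I by Buchberger's algorithm.
f_1 = -2x_2 + 2, LT = x_2.
f_2 = -x_1x_2 + 7x_1 + 3x_2x_3 - 9, LT = x_1x_2.
f_3 = -\tfrac{1}{3}x_1 + 2x_2 - x_3 - \tfrac{2}{3}, LT = x_1.

S(f_1,f_2): lcm = x_1x_2. S = 6x_1 + 3x_2x_3 - 9.
  reduce S modulo (f_1, f_2, f_3):
  remainder -15x_3 + 15 ≠ 0; add h_4 = -15x_3 + 15 to the basis.

The other S-polynomials (S(f_1,f_3), S(f_2,f_3), S(f_1,h_4), S(f_2,h_4), S(f_3,h_4)) all reduce to 0 modulo the current basis, so we have a Gröbner basis.
Inter-reduce: drop elements whose leading term is divisible by another's, tail-reduce, and make monic.
Reduced Gröbner basis: {x_1 - 1, x_2 - 1, x_3 - 1}.
Label its elements g_1 = x_1 - 1, g_2 = x_2 - 1, g_3 = x_3 - 1.

Reduce p = -9x_2^{2} - 7x_2 + 16 modulo G:
  leading term x_2^{2}: subtract (-9x_2)·g_2 from -9x_2^{2} - 7x_2 + 16 → -16x_2 + 16
  leading term x_2: subtract (-16)·g_2 from -16x_2 + 16 → 0
  normal form = 0.
Since the normal form is 0, p ∈ I.

-9x_2^{2} - 7x_2 + 16 lies in I (it reduces to 0).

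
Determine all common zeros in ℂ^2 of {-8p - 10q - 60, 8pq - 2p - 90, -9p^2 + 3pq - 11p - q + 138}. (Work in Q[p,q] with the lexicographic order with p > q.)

Compute a lex Gröbner basis by Buchberger's algorithm.
f_1 = -8p - 10q - 60, LT = p.
f_2 = 8pq - 2p - 90, LT = pq.
f_3 = -9p^2 + 3pq - 11p - q + 138, LT = p^2.

S(f_1,f_2): lcm = pq. S = 1/4p + 5/4q^2 + 15/2q + 45/4.
  reduce S modulo (f_1, f_2, f_3):
  remainder 5/4q^2 + 115/16q + 75/8 ≠ 0; add h_4 = 5/4q^2 + 115/16q + 75/8 to the basis.

S(f_1,f_3): lcm = p^2. S = 19/12pq + 113/18p - 1/9q + 46/3.
  reduce S modulo (f_1, f_2, f_3, h_4):
  remainder -541/64q - 541/32 ≠ 0; add h_5 = -541/64q - 541/32 to the basis.

The other S-polynomials (S(f_2,f_3), S(f_1,h_4), S(f_2,h_4), S(f_3,h_4), S(f_1,h_5), S(f_2,h_5), S(f_3,h_5), S(h_4,h_5)) all reduce to 0 modulo the current basis, so we have a Gröbner basis.
Inter-reduce: drop elements whose leading term is divisible by another's, tail-reduce, and make monic.
Reduced Gröbner basis: {p + 5, q + 2}.

Since the basis is lex-ordered, q + 2 is univariate in q. Its roots are {-2}. Back-substituting each root into the other basis elements fixes the other coordinates.
  q = -2: the earlier basis element becomes p + 5 = 0, giving p = -5 — point (-5, -2).
Zero-dimensionality of the ideal guarantees finitely many solutions over ℂ.

{(-5, -2)}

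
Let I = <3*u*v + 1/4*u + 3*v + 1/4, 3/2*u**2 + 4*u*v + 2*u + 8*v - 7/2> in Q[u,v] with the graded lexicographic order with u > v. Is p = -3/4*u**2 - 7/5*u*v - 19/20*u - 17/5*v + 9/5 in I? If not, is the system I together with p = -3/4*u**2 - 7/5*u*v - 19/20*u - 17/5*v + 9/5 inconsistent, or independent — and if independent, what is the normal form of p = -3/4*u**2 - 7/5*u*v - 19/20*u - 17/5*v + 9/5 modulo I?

-3/4*u**2 - 7/5*u*v - 19/20*u - 17/5*v + 9/5 lies in I (it reduces to 0).

First compute the reduced Gröbner basis of I by Buchberger's algorithm.
f_1 = 3*u*v + 1/4*u + 3*v + 1/4, LT = u*v.
f_2 = 3/2*u**2 + 4*u*v + 2*u + 8*v - 7/2, LT = u**2.

S(f_1,f_2): lcm = u**2*v. S = -8/3*u*v**2 + 1/12*u**2 - 1/3*u*v - 16/3*v**2 + 1/12*u + 7/3*v.
  leading term u*v**2: subtract (-8/9*v)·f_1 from -8/3*u*v**2 + 1/12*u**2 - 1/3*u*v - 16/3*v**2 + 1/12*u + 7/3*v → 1/12*u**2 - 1/9*u*v - 8/3*v**2 + 1/12*u + 23/9*v
  leading term u**2: subtract (1/18)·f_2 from 1/12*u**2 - 1/9*u*v - 8/3*v**2 + 1/12*u + 23/9*v → -1/3*u*v - 8/3*v**2 - 1/36*u + 19/9*v + 7/36
  leading term u*v: subtract (-1/9)·f_1 from -1/3*u*v - 8/3*v**2 - 1/36*u + 19/9*v + 7/36 → -8/3*v**2 + 22/9*v + 2/9
  leading term v**2: no divisor's leading term divides it; move -8/3*v**2 to the remainder.
  leading term v: no divisor's leading term divides it; move 22/9*v to the remainder.
  leading term 1: no divisor's leading term divides it; move 2/9 to the remainder.
  remainder -8/3*v**2 + 22/9*v + 2/9 ≠ 0; add h_3 = -8/3*v**2 + 22/9*v + 2/9 to the basis.

The other S-polynomials (S(f_1,h_3), S(f_2,h_3)) all reduce to 0 modulo the current basis, so we have a Gröbner basis.
Inter-reduce: drop elements whose leading term is divisible by another's, tail-reduce, and make monic.
Reduced Gröbner basis: {u**2 + 10/9*u + 8/3*v - 23/9, u*v + 1/12*u + v + 1/12, v**2 - 11/12*v - 1/12}.
Label its elements g_1 = u**2 + 10/9*u + 8/3*v - 23/9, g_2 = u*v + 1/12*u + v + 1/12, g_3 = v**2 - 11/12*v - 1/12.

Reduce p = -3/4*u**2 - 7/5*u*v - 19/20*u - 17/5*v + 9/5 modulo G:
  leading term u**2: subtract (-3/4)·g_1 from -3/4*u**2 - 7/5*u*v - 19/20*u - 17/5*v + 9/5 → -7/5*u*v - 7/60*u - 7/5*v - 7/60
  leading term u*v: subtract (-7/5)·g_2 from -7/5*u*v - 7/60*u - 7/5*v - 7/60 → 0
  normal form = 0.
Since the normal form is 0, p ∈ I.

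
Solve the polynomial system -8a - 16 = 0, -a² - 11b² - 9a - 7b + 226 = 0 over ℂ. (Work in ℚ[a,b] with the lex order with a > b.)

{(-2, -5), (-2, 48/11)}

Compute a lex Gröbner basis by Buchberger's algorithm.
f_1 = -8a - 16, LT = a.
f_2 = -a² - 9a - 11b² - 7b + 226, LT = a².

S(f_1,f_2): lcm = a². S = -7a - 11b² - 7b + 226.
  leading term a: subtract (⅞)·f_1 from -7a - 11b² - 7b + 226 → -11b² - 7b + 240
  leading term b²: no divisor's leading term divides it; move -11b² to the remainder.
  leading term b: no divisor's leading term divides it; move -7b to the remainder.
  leading term 1: no divisor's leading term divides it; move 240 to the remainder.
  remainder -11b² - 7b + 240 ≠ 0; add h_3 = -11b² - 7b + 240 to the basis.

The other S-polynomials (S(f_1,h_3), S(f_2,h_3)) all reduce to 0 modulo the current basis, so we have a Gröbner basis.
Inter-reduce: drop elements whose leading term is divisible by another's, tail-reduce, and make monic.
Reduced Gröbner basis: {a + 2, b² + 7/11b - 240/11}.

From the last basis element, b² + 7/11b - 240/11 = 0, so b takes values in {-5, 48/11}. Each choice, substituted upward through the basis, yields the corresponding point(s) of the solution set.
  b = -5: the earlier basis element becomes a + 2 = 0, giving a = -2 — point (-2, -5).
  b = 48/11: the earlier basis element becomes a + 2 = 0, giving a = -2 — point (-2, 48/11).
Substituting each solution back into the original system confirms all equations vanish.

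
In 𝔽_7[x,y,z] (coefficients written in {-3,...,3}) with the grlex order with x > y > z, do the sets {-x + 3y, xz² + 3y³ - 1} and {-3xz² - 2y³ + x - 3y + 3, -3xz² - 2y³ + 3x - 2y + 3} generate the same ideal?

For a fixed monomial order, each ideal has a unique reduced Gröbner basis; comparing bases decides equality.
Buchberger on the first generating set:
f_1 = -x + 3y, LT = x.
f_2 = xz² + 3y³ - 1, LT = xz².

S(f_1,f_2): lcm = xz². S = -3y³ - 3yz² + 1.
  leading term y³: no divisor's leading term divides it; move -3y³ to the remainder.
  leading term yz²: no divisor's leading term divides it; move -3yz² to the remainder.
  leading term 1: no divisor's leading term divides it; move 1 to the remainder.
  remainder -3y³ - 3yz² + 1 ≠ 0; add g_3 = -3y³ - 3yz² + 1 to the basis.

The other S-polynomials (S(f_1,g_3), S(f_2,g_3)) all reduce to 0 modulo the current basis, so we have a Gröbner basis.
Inter-reduce: drop elements whose leading term is divisible by another's, tail-reduce, and make monic.
Reduced Gröbner basis: {y³ + yz² + 2, x - 3y}.

Buchberger on the second generating set:
h_1 = -3xz² - 2y³ + x - 3y + 3, LT = xz².
h_2 = -3xz² - 2y³ + 3x - 2y + 3, LT = xz².

S(h_1,h_2): lcm = xz². S = 3x - 2y.
  leading term x: no divisor's leading term divides it; move 3x to the remainder.
  leading term y: no divisor's leading term divides it; move -2y to the remainder.
  remainder 3x - 2y ≠ 0; add k_3 = 3x - 2y to the basis.

S(h_1,k_3): lcm = xz². S = 3y³ + 3yz² + 2x + y - 1.
  leading term y³: no divisor's leading term divides it; move 3y³ to the remainder.
  leading term yz²: no divisor's leading term divides it; move 3yz² to the remainder.
  leading term x: subtract (3)·k_3 from 2x + y - 1 → -1
  leading term 1: no divisor's leading term divides it; move -1 to the remainder.
  remainder 3y³ + 3yz² - 1 ≠ 0; add k_4 = 3y³ + 3yz² - 1 to the basis.

The other S-polynomials (S(h_2,k_3), S(h_1,k_4), S(h_2,k_4), S(k_3,k_4)) all reduce to 0 modulo the current basis, so we have a Gröbner basis.
Inter-reduce: drop elements whose leading term is divisible by another's, tail-reduce, and make monic.
Reduced Gröbner basis: {y³ + yz² + 2, x - 3y}.

Same reduced basis, so the two generating sets span the same ideal.

Yes, the ideals are equal.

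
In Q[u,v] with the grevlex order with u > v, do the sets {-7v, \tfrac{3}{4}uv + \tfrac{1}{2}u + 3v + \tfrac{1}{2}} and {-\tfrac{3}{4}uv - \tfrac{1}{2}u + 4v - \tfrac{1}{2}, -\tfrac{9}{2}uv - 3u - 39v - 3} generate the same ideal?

Equality of ideals is decidable: compute both reduced Gröbner bases (unique for the ordering) and check whether they agree.
Buchberger on the first generating set:
f_1 = -7v, LT = v.
f_2 = \tfrac{3}{4}uv + \tfrac{1}{2}u + 3v + \tfrac{1}{2}, LT = uv.

S(f_1,f_2): lcm = uv. S = -\tfrac{2}{3}u - 4v - \tfrac{2}{3}.
  reduce S modulo (f_1, f_2):
  remainder -\tfrac{2}{3}u - \tfrac{2}{3} ≠ 0; add g_3 = -\tfrac{2}{3}u - \tfrac{2}{3} to the basis.

The other S-polynomials (S(f_1,g_3), S(f_2,g_3)) all reduce to 0 modulo the current basis, so we have a Gröbner basis.
Inter-reduce: drop elements whose leading term is divisible by another's, tail-reduce, and make monic.
Reduced Gröbner basis: {u + 1, v}.

Buchberger on the second generating set:
h_1 = -\tfrac{3}{4}uv - \tfrac{1}{2}u + 4v - \tfrac{1}{2}, LT = uv.
h_2 = -\tfrac{9}{2}uv - 3u - 39v - 3, LT = uv.

S(h_1,h_2): lcm = uv. S = -14v.
  reduce S modulo (h_1, h_2):
  remainder -14v ≠ 0; add k_3 = -14v to the basis.

S(h_1,k_3): lcm = uv. S = \tfrac{2}{3}u - \tfrac{16}{3}v + \tfrac{2}{3}.
  reduce S modulo (h_1, h_2, k_3):
  remainder \tfrac{2}{3}u + \tfrac{2}{3} ≠ 0; add k_4 = \tfrac{2}{3}u + \tfrac{2}{3} to the basis.

The other S-polynomials (S(h_2,k_3), S(h_1,k_4), S(h_2,k_4), S(k_3,k_4)) all reduce to 0 modulo the current basis, so we have a Gröbner basis.
Inter-reduce: drop elements whose leading term is divisible by another's, tail-reduce, and make monic.
Reduced Gröbner basis: {u + 1, v}.

These coincide, so the ideals are equal.

Yes, the ideals are equal.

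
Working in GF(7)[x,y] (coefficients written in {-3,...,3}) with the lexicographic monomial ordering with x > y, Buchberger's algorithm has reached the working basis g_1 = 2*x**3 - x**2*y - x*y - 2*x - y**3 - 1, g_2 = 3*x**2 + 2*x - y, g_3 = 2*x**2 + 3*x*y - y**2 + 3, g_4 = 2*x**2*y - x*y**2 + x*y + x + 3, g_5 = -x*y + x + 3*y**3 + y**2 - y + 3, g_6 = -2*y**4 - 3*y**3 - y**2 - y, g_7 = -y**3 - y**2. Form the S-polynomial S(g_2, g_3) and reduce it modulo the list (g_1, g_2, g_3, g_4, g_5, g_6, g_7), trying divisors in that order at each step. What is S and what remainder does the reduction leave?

S(g_2, g_3) = 2*x*y + 3*x - 3*y**2 + 2*y + 2; remainder on division = -2*x + 1.

lcm(LM(g_2), LM(g_3)) = x**2.
S = (lcm/LT(g_2))·g_2 − (lcm/LT(g_3))·g_3 = 2*x*y + 3*x - 3*y**2 + 2*y + 2.
Reduce S modulo (g_1, g_2, g_3, g_4, g_5, g_6, g_7) in that order:
  leading term x*y: subtract (-2)·g_5 from 2*x*y + 3*x - 3*y**2 + 2*y + 2 → -2*x - y**3 - y**2 + 1
  leading term x: no divisor's leading term divides it; move -2*x to the remainder.
  leading term y**3: subtract (1)·g_7 from -y**3 - y**2 + 1 → 1
  leading term 1: no divisor's leading term divides it; move 1 to the remainder.
The remainder -2*x + 1 is nonzero, so it would be added as the next basis element.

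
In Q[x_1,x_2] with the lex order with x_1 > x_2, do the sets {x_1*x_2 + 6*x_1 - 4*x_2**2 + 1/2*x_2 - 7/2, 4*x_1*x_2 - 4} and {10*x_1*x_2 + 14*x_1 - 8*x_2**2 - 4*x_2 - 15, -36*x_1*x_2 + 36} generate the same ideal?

For a fixed monomial order, each ideal has a unique reduced Gröbner basis; comparing bases decides equality.
Buchberger on the first generating set:
f_1 = x_1*x_2 + 6*x_1 - 4*x_2**2 + 1/2*x_2 - 7/2, LT = x_1*x_2.
f_2 = 4*x_1*x_2 - 4, LT = x_1*x_2.

S(f_1,f_2): lcm = x_1*x_2. S = 6*x_1 - 4*x_2**2 + 1/2*x_2 - 5/2.
  leading term x_1: no divisor's leading term divides it; move 6*x_1 to the remainder.
  leading term x_2**2: no divisor's leading term divides it; move -4*x_2**2 to the remainder.
  leading term x_2: no divisor's leading term divides it; move 1/2*x_2 to the remainder.
  leading term 1: no divisor's leading term divides it; move -5/2 to the remainder.
  remainder 6*x_1 - 4*x_2**2 + 1/2*x_2 - 5/2 ≠ 0; add g_3 = 6*x_1 - 4*x_2**2 + 1/2*x_2 - 5/2 to the basis.

S(f_1,g_3): lcm = x_1*x_2. S = 6*x_1 + 2/3*x_2**3 - 49/12*x_2**2 + 11/12*x_2 - 7/2.
  leading term x_1: subtract (1)·g_3 from 6*x_1 + 2/3*x_2**3 - 49/12*x_2**2 + 11/12*x_2 - 7/2 → 2/3*x_2**3 - 1/12*x_2**2 + 5/12*x_2 - 1
  leading term x_2**3: no divisor's leading term divides it; move 2/3*x_2**3 to the remainder.
  leading term x_2**2: no divisor's leading term divides it; move -1/12*x_2**2 to the remainder.
  leading term x_2: no divisor's leading term divides it; move 5/12*x_2 to the remainder.
  leading term 1: no divisor's leading term divides it; move -1 to the remainder.
  remainder 2/3*x_2**3 - 1/12*x_2**2 + 5/12*x_2 - 1 ≠ 0; add g_4 = 2/3*x_2**3 - 1/12*x_2**2 + 5/12*x_2 - 1 to the basis.

The other S-polynomials (S(f_2,g_3), S(f_1,g_4), S(f_2,g_4), S(g_3,g_4)) all reduce to 0 modulo the current basis, so we have a Gröbner basis.
Inter-reduce: drop elements whose leading term is divisible by another's, tail-reduce, and make monic.
Reduced Gröbner basis: {x_1 - 2/3*x_2**2 + 1/12*x_2 - 5/12, x_2**3 - 1/8*x_2**2 + 5/8*x_2 - 3/2}.

Buchberger on the second generating set:
h_1 = 10*x_1*x_2 + 14*x_1 - 8*x_2**2 - 4*x_2 - 15, LT = x_1*x_2.
h_2 = -36*x_1*x_2 + 36, LT = x_1*x_2.

S(h_1,h_2): lcm = x_1*x_2. S = 7/5*x_1 - 4/5*x_2**2 - 2/5*x_2 - 1/2.
  leading term x_1: no divisor's leading term divides it; move 7/5*x_1 to the remainder.
  leading term x_2**2: no divisor's leading term divides it; move -4/5*x_2**2 to the remainder.
  leading term x_2: no divisor's leading term divides it; move -2/5*x_2 to the remainder.
  leading term 1: no divisor's leading term divides it; move -1/2 to the remainder.
  remainder 7/5*x_1 - 4/5*x_2**2 - 2/5*x_2 - 1/2 ≠ 0; add k_3 = 7/5*x_1 - 4/5*x_2**2 - 2/5*x_2 - 1/2 to the basis.

S(h_1,k_3): lcm = x_1*x_2. S = 7/5*x_1 + 4/7*x_2**3 - 18/35*x_2**2 - 3/70*x_2 - 3/2.
  leading term x_1: subtract (1)·k_3 from 7/5*x_1 + 4/7*x_2**3 - 18/35*x_2**2 - 3/70*x_2 - 3/2 → 4/7*x_2**3 + 2/7*x_2**2 + 5/14*x_2 - 1
  leading term x_2**3: no divisor's leading term divides it; move 4/7*x_2**3 to the remainder.
  leading term x_2**2: no divisor's leading term divides it; move 2/7*x_2**2 to the remainder.
  leading term x_2: no divisor's leading term divides it; move 5/14*x_2 to the remainder.
  leading term 1: no divisor's leading term divides it; move -1 to the remainder.
  remainder 4/7*x_2**3 + 2/7*x_2**2 + 5/14*x_2 - 1 ≠ 0; add k_4 = 4/7*x_2**3 + 2/7*x_2**2 + 5/14*x_2 - 1 to the basis.

The other S-polynomials (S(h_2,k_3), S(h_1,k_4), S(h_2,k_4), S(k_3,k_4)) all reduce to 0 modulo the current basis, so we have a Gröbner basis.
Inter-reduce: drop elements whose leading term is divisible by another's, tail-reduce, and make monic.
Reduced Gröbner basis: {x_1 - 4/7*x_2**2 - 2/7*x_2 - 5/14, x_2**3 + 1/2*x_2**2 + 5/8*x_2 - 7/4}.

These differ, so the ideals are not equal.

No, the ideals differ.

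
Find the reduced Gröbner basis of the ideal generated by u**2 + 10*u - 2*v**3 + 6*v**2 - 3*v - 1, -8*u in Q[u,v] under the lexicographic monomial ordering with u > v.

G = {u, v**3 - 3*v**2 + 3/2*v + 1/2}

f_1 = u**2 + 10*u - 2*v**3 + 6*v**2 - 3*v - 1, LT = u**2.
f_2 = -8*u, LT = u.

S(f_1,f_2): lcm = u**2. S = 10*u - 2*v**3 + 6*v**2 - 3*v - 1.
  leading term u: subtract (-5/4)·f_2 from 10*u - 2*v**3 + 6*v**2 - 3*v - 1 → -2*v**3 + 6*v**2 - 3*v - 1
  leading term v**3: no divisor's leading term divides it; move -2*v**3 to the remainder.
  leading term v**2: no divisor's leading term divides it; move 6*v**2 to the remainder.
  leading term v: no divisor's leading term divides it; move -3*v to the remainder.
  leading term 1: no divisor's leading term divides it; move -1 to the remainder.
  remainder -2*v**3 + 6*v**2 - 3*v - 1 ≠ 0; add g_3 = -2*v**3 + 6*v**2 - 3*v - 1 to the basis.

The other S-polynomials (S(f_1,g_3), S(f_2,g_3)) all reduce to 0 modulo the current basis, so we have a Gröbner basis.
Inter-reduce: drop elements whose leading term is divisible by another's, tail-reduce, and make monic.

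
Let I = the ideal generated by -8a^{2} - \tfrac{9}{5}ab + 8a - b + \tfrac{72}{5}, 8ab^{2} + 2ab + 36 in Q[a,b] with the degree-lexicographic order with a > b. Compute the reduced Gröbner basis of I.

G = {ab^{2} + \tfrac{1}{4}ab + \tfrac{9}{2}, b^{3} - \tfrac{283}{20}b^{2} - 36a - \tfrac{117}{10}b + 36, a^{2} + \tfrac{9}{40}ab - a + \tfrac{1}{8}b - \tfrac{9}{5}}

f_1 = -8a^{2} - \tfrac{9}{5}ab + 8a - b + \tfrac{72}{5}, LT = a^{2}.
f_2 = 8ab^{2} + 2ab + 36, LT = ab^{2}.

S(f_1,f_2): lcm = a^{2}b^{2}. S = \tfrac{9}{40}ab^{3} - \tfrac{1}{4}a^{2}b - ab^{2} + \tfrac{1}{8}b^{3} - \tfrac{9}{5}b^{2} - \tfrac{9}{2}a.
  reduce S modulo (f_1, f_2):
  remainder \tfrac{1}{8}b^{3} - \tfrac{283}{160}b^{2} - \tfrac{9}{2}a - \tfrac{117}{80}b + \tfrac{9}{2} ≠ 0; add g_3 = \tfrac{1}{8}b^{3} - \tfrac{283}{160}b^{2} - \tfrac{9}{2}a - \tfrac{117}{80}b + \tfrac{9}{2} to the basis.

The other S-polynomials (S(f_1,g_3), S(f_2,g_3)) all reduce to 0 modulo the current basis, so we have a Gröbner basis.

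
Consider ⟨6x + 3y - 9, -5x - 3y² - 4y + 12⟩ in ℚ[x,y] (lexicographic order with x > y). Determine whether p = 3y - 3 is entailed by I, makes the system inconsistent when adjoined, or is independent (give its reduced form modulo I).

First compute the reduced Gröbner basis of I by Buchberger's algorithm.
f_1 = 6x + 3y - 9, LT = x.
f_2 = -5x - 3y² - 4y + 12, LT = x.

S(f_1,f_2): lcm = x. S = -⅗y² - 3/10y + 9/10.
  leading term y²: no divisor's leading term divides it; move -⅗y² to the remainder.
  leading term y: no divisor's leading term divides it; move -3/10y to the remainder.
  leading term 1: no divisor's leading term divides it; move 9/10 to the remainder.
  remainder -⅗y² - 3/10y + 9/10 ≠ 0; add h_3 = -⅗y² - 3/10y + 9/10 to the basis.

The other S-polynomials (S(f_1,h_3), S(f_2,h_3)) all reduce to 0 modulo the current basis, so we have a Gröbner basis.
Inter-reduce: drop elements whose leading term is divisible by another's, tail-reduce, and make monic.
Reduced Gröbner basis: {x + ½y - 3/2, y² + ½y - 3/2}.
Label its elements g_1 = x + ½y - 3/2, g_2 = y² + ½y - 3/2.

Reduce p = 3y - 3 modulo G:
  leading term y: no divisor's leading term divides it; move 3y to the remainder.
  leading term 1: no divisor's leading term divides it; move -3 to the remainder.
  normal form = 3y - 3.
The normal form is nonzero, so p ∉ I. Since p minus its normal form lies in I, I + (p) = I + (r) where r = 3y - 3; decide whether this ideal is the whole ring.
Run Buchberger on G together with r (pairs among the g_i already reduce to 0 since G is a Gröbner basis):
g_1 = x + ½y - 3/2, LT = x.
g_2 = y² + ½y - 3/2, LT = y².
r = 3y - 3, LT = y.

The S-polynomials (S(g_1,g_2), S(g_1,r), S(g_2,r)) all reduce to 0 modulo the current basis, so we have a Gröbner basis.
Inter-reduce: drop elements whose leading term is divisible by another's, tail-reduce, and make monic.
Reduced Gröbner basis: {x - 1, y - 1}.
The reduced Gröbner basis of I + (p) is {x - 1, y - 1} ≠ {1}, a proper ideal, so the enlarged system stays consistent: p is independent of I, with normal form 3y - 3.

3y - 3 is independent of I; its normal form modulo I is 3y - 3.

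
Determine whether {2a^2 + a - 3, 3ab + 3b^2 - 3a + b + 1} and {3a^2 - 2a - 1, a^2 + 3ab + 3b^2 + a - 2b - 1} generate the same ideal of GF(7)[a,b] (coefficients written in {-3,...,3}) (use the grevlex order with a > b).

Since reduced Gröbner bases are canonical representatives of ideals under a given ordering, it suffices to compute and compare them.
Buchberger on the first generating set:
f_1 = 2a^2 + a - 3, LT = a^2.
f_2 = 3ab + 3b^2 - 3a + b + 1, LT = ab.

S(f_1,f_2): lcm = a^2b. S = -ab^2 + a^2 - ab + 2a + 2b.
  leading term ab^2: subtract (2b)·f_2 from -ab^2 + a^2 - ab + 2a + 2b → b^3 + a^2 - 2ab - 2b^2 + 2a
  leading term b^3: no divisor's leading term divides it; move b^3 to the remainder.
  leading term a^2: subtract (-3)·f_1 from a^2 - 2ab - 2b^2 + 2a → -2ab - 2b^2 - 2a - 2
  leading term ab: subtract (-3)·f_2 from -2ab - 2b^2 - 2a - 2 → 3a + 3b + 1
  leading term a: no divisor's leading term divides it; move 3a to the remainder.
  leading term b: no divisor's leading term divides it; move 3b to the remainder.
  leading term 1: no divisor's leading term divides it; move 1 to the remainder.
  remainder b^3 + 3a + 3b + 1 ≠ 0; add g_3 = b^3 + 3a + 3b + 1 to the basis.

S(f_1,g_3): leading monomials are coprime, so the S-polynomial reduces to 0 (Buchberger's first criterion).
S(f_2,g_3): lcm = ab^3. S = b^4 - ab^2 - 2b^3 - 3a^2 - 3ab - 2b^2 - a.
  leading term b^4: subtract (b)·g_3 from b^4 - ab^2 - 2b^3 - 3a^2 - 3ab - 2b^2 - a → -ab^2 - 2b^3 - 3a^2 + ab + 2b^2 - a - b
  leading term ab^2: subtract (2b)·f_2 from -ab^2 - 2b^3 - 3a^2 + ab + 2b^2 - a - b → -b^3 - 3a^2 - a - 3b
  leading term b^3: subtract (-1)·g_3 from -b^3 - 3a^2 - a - 3b → -3a^2 + 2a + 1
  leading term a^2: subtract (2)·f_1 from -3a^2 + 2a + 1 → 0
  remainder 0.

Every S-polynomial of the final basis reduces to 0, so we have a Gröbner basis.
Inter-reduce: drop elements whose leading term is divisible by another's, tail-reduce, and make monic.
Reduced Gröbner basis: {b^3 + 3a + 3b + 1, a^2 - 3a + 2, ab + b^2 - a - 2b - 2}.

Buchberger on the second generating set:
h_1 = 3a^2 - 2a - 1, LT = a^2.
h_2 = a^2 + 3ab + 3b^2 + a - 2b - 1, LT = a^2.

S(h_1,h_2): lcm = a^2. S = -3ab - 3b^2 + 3a + 2b + 3.
  leading term ab: no divisor's leading term divides it; move -3ab to the remainder.
  leading term b^2: no divisor's leading term divides it; move -3b^2 to the remainder.
  leading term a: no divisor's leading term divides it; move 3a to the remainder.
  leading term b: no divisor's leading term divides it; move 2b to the remainder.
  leading term 1: no divisor's leading term divides it; move 3 to the remainder.
  remainder -3ab - 3b^2 + 3a + 2b + 3 ≠ 0; add k_3 = -3ab - 3b^2 + 3a + 2b + 3 to the basis.

S(h_1,k_3): lcm = a^2b. S = -ab^2 + a^2 + a + 2b.
  leading term ab^2: subtract (-2b)·k_3 from -ab^2 + a^2 + a + 2b → b^3 + a^2 - ab - 3b^2 + a + b
  leading term b^3: no divisor's leading term divides it; move b^3 to the remainder.
  leading term a^2: subtract (-2)·h_1 from a^2 - ab - 3b^2 + a + b → -ab - 3b^2 - 3a + b - 2
  leading term ab: subtract (-2)·k_3 from -ab - 3b^2 - 3a + b - 2 → -2b^2 + 3a - 2b - 3
  leading term b^2: no divisor's leading term divides it; move -2b^2 to the remainder.
  leading term a: no divisor's leading term divides it; move 3a to the remainder.
  leading term b: no divisor's leading term divides it; move -2b to the remainder.
  leading term 1: no divisor's leading term divides it; move -3 to the remainder.
  remainder b^3 - 2b^2 + 3a - 2b - 3 ≠ 0; add k_4 = b^3 - 2b^2 + 3a - 2b - 3 to the basis.

S(h_2,k_3): lcm = a^2b. S = 2ab^2 + 3b^3 + a^2 - 3ab - 2b^2 + a - b.
  leading term ab^2: subtract (-3b)·k_3 from 2ab^2 + 3b^3 + a^2 - 3ab - 2b^2 + a - b → b^3 + a^2 - ab - 3b^2 + a + b
  leading term b^3: subtract (1)·k_4 from b^3 + a^2 - ab - 3b^2 + a + b → a^2 - ab - b^2 - 2a + 3b + 3
  leading term a^2: subtract (-2)·h_1 from a^2 - ab - b^2 - 2a + 3b + 3 → -ab - b^2 + a + 3b + 1
  leading term ab: subtract (-2)·k_3 from -ab - b^2 + a + 3b + 1 → 0
  remainder 0.

S(h_1,k_4): leading monomials are coprime, so the S-polynomial reduces to 0 (Buchberger's first criterion).
S(h_2,k_4): leading monomials are coprime, so the S-polynomial reduces to 0 (Buchberger's first criterion).
S(k_3,k_4): lcm = ab^3. S = b^4 + ab^2 - 3b^3 - 3a^2 + 2ab - b^2 + 3a.
  leading term b^4: subtract (b)·k_4 from b^4 + ab^2 - 3b^3 - 3a^2 + 2ab - b^2 + 3a → ab^2 - b^3 - 3a^2 - ab + b^2 + 3a + 3b
  leading term ab^2: subtract (2b)·k_3 from ab^2 - b^3 - 3a^2 - ab + b^2 + 3a + 3b → -2b^3 - 3a^2 - 3b^2 + 3a - 3b
  leading term b^3: subtract (-2)·k_4 from -2b^3 - 3a^2 - 3b^2 + 3a - 3b → -3a^2 + 2a + 1
  leading term a^2: subtract (-1)·h_1 from -3a^2 + 2a + 1 → 0
  remainder 0.

Every S-polynomial of the final basis reduces to 0, so we have a Gröbner basis.
Inter-reduce: drop elements whose leading term is divisible by another's, tail-reduce, and make monic.
Reduced Gröbner basis: {b^3 - 2b^2 + 3a - 2b - 3, a^2 - 3a + 2, ab + b^2 - a - 3b - 1}.

Since the reduced bases disagree, the two ideals are not the same.

No, the ideals differ.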